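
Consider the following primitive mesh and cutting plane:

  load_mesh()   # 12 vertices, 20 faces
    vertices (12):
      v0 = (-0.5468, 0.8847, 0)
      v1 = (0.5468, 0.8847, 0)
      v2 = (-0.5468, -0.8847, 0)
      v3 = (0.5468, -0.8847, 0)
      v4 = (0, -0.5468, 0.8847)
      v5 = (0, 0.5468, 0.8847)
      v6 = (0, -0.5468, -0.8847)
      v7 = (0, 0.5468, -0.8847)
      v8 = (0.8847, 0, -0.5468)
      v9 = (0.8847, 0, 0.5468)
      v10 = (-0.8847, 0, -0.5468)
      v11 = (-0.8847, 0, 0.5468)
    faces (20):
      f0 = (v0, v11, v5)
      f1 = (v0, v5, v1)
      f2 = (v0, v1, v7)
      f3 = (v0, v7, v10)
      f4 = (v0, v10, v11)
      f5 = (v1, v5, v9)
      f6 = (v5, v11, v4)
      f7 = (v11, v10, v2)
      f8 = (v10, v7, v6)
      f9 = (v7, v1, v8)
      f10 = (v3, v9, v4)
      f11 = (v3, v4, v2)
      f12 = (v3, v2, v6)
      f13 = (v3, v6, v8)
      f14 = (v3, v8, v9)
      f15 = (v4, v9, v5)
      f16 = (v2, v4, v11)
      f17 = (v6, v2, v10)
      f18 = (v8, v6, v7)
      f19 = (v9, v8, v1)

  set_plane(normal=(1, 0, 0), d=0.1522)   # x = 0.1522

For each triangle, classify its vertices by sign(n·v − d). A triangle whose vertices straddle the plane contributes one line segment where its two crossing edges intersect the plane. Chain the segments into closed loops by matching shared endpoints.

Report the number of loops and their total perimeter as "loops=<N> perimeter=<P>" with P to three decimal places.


Straddling triangles (10 of 20):
  (v0,v5,v1) [--+] → (0.1522, 0.640853, 0.638447)–(0.1522, 0.8847, 0)  len=0.6834
  (v0,v1,v7) [-+-] → (0.1522, 0.8847, 0)–(0.1522, 0.640853, -0.638447)  len=0.6834
  (v1,v5,v9) [+-+] → (0.1522, 0.640853, 0.638447)–(0.1522, 0.452731, 0.826569)  len=0.2660
  (v7,v1,v8) [-++] → (0.1522, 0.640853, -0.638447)–(0.1522, 0.452731, -0.826569)  len=0.2660
  (v3,v9,v4) [++-] → (0.1522, -0.452731, 0.826569)–(0.1522, -0.640853, 0.638447)  len=0.2660
  (v3,v4,v2) [+--] → (0.1522, -0.640853, 0.638447)–(0.1522, -0.8847, 0)  len=0.6834
  (v3,v2,v6) [+--] → (0.1522, -0.8847, 0)–(0.1522, -0.640853, -0.638447)  len=0.6834
  (v3,v6,v8) [+-+] → (0.1522, -0.640853, -0.638447)–(0.1522, -0.452731, -0.826569)  len=0.2660
  (v4,v9,v5) [-+-] → (0.1522, -0.452731, 0.826569)–(0.1522, 0.452731, 0.826569)  len=0.9055
  (v8,v6,v7) [+--] → (0.1522, -0.452731, -0.826569)–(0.1522, 0.452731, -0.826569)  len=0.9055

Chained into 1 loop(s):
  loop 1: 10 segments, perimeter = 5.6088
Total perimeter = 5.609

loops=1 perimeter=5.609


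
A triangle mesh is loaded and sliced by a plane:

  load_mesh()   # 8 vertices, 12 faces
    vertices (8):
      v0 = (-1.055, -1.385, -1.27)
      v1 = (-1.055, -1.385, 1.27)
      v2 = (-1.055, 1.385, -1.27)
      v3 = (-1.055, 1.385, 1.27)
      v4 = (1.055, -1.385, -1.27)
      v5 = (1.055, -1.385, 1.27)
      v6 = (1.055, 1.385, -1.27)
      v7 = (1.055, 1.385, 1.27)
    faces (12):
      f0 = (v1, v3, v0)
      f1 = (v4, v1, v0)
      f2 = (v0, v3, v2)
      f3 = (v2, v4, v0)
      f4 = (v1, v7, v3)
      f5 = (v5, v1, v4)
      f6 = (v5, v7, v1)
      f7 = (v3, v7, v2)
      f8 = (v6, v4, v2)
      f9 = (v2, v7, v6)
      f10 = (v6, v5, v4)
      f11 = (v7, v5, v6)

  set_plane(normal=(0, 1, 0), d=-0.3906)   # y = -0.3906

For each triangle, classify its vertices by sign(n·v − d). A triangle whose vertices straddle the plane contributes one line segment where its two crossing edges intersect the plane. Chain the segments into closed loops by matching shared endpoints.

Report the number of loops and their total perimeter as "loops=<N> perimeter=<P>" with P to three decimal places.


loops=1 perimeter=9.300

Straddling triangles (8 of 12):
  (v1,v3,v0) [-+-] → (-1.055, -0.3906, 1.27)–(-1.055, -0.3906, -0.358168)  len=1.6282
  (v0,v3,v2) [-++] → (-1.055, -0.3906, -0.358168)–(-1.055, -0.3906, -1.27)  len=0.9118
  (v2,v4,v0) [+--] → (0.297533, -0.3906, -1.27)–(-1.055, -0.3906, -1.27)  len=1.3525
  (v1,v7,v3) [-++] → (-0.297533, -0.3906, 1.27)–(-1.055, -0.3906, 1.27)  len=0.7575
  (v5,v7,v1) [-+-] → (1.055, -0.3906, 1.27)–(-0.297533, -0.3906, 1.27)  len=1.3525
  (v6,v4,v2) [+-+] → (1.055, -0.3906, -1.27)–(0.297533, -0.3906, -1.27)  len=0.7575
  (v6,v5,v4) [+--] → (1.055, -0.3906, 0.358168)–(1.055, -0.3906, -1.27)  len=1.6282
  (v7,v5,v6) [+-+] → (1.055, -0.3906, 1.27)–(1.055, -0.3906, 0.358168)  len=0.9118

Chained into 1 loop(s):
  loop 1: 8 segments, perimeter = 9.3000
Total perimeter = 9.300


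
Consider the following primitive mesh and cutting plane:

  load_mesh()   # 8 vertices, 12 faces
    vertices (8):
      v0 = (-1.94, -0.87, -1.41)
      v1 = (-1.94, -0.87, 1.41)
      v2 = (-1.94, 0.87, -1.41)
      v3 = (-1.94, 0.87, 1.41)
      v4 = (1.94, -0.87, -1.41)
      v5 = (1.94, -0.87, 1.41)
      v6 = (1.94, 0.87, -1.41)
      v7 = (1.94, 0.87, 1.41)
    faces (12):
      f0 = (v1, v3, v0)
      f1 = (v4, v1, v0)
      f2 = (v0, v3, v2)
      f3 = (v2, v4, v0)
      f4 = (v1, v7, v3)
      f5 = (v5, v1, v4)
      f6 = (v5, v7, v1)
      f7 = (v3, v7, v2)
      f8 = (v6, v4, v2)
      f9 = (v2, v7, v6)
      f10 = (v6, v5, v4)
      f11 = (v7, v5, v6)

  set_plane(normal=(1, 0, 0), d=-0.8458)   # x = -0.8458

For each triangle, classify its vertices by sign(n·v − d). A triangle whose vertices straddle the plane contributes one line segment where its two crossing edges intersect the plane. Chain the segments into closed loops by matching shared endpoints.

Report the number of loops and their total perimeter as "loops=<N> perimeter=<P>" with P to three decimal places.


Straddling triangles (8 of 12):
  (v4,v1,v0) [+--] → (-0.8458, -0.87, 0.614731)–(-0.8458, -0.87, -1.41)  len=2.0247
  (v2,v4,v0) [-+-] → (-0.8458, 0.379302, -1.41)–(-0.8458, -0.87, -1.41)  len=1.2493
  (v1,v7,v3) [-+-] → (-0.8458, -0.379302, 1.41)–(-0.8458, 0.87, 1.41)  len=1.2493
  (v5,v1,v4) [+-+] → (-0.8458, -0.87, 1.41)–(-0.8458, -0.87, 0.614731)  len=0.7953
  (v5,v7,v1) [++-] → (-0.8458, -0.379302, 1.41)–(-0.8458, -0.87, 1.41)  len=0.4907
  (v3,v7,v2) [-+-] → (-0.8458, 0.87, 1.41)–(-0.8458, 0.87, -0.614731)  len=2.0247
  (v6,v4,v2) [++-] → (-0.8458, 0.379302, -1.41)–(-0.8458, 0.87, -1.41)  len=0.4907
  (v2,v7,v6) [-++] → (-0.8458, 0.87, -0.614731)–(-0.8458, 0.87, -1.41)  len=0.7953

Chained into 1 loop(s):
  loop 1: 8 segments, perimeter = 9.1200
Total perimeter = 9.120

loops=1 perimeter=9.120


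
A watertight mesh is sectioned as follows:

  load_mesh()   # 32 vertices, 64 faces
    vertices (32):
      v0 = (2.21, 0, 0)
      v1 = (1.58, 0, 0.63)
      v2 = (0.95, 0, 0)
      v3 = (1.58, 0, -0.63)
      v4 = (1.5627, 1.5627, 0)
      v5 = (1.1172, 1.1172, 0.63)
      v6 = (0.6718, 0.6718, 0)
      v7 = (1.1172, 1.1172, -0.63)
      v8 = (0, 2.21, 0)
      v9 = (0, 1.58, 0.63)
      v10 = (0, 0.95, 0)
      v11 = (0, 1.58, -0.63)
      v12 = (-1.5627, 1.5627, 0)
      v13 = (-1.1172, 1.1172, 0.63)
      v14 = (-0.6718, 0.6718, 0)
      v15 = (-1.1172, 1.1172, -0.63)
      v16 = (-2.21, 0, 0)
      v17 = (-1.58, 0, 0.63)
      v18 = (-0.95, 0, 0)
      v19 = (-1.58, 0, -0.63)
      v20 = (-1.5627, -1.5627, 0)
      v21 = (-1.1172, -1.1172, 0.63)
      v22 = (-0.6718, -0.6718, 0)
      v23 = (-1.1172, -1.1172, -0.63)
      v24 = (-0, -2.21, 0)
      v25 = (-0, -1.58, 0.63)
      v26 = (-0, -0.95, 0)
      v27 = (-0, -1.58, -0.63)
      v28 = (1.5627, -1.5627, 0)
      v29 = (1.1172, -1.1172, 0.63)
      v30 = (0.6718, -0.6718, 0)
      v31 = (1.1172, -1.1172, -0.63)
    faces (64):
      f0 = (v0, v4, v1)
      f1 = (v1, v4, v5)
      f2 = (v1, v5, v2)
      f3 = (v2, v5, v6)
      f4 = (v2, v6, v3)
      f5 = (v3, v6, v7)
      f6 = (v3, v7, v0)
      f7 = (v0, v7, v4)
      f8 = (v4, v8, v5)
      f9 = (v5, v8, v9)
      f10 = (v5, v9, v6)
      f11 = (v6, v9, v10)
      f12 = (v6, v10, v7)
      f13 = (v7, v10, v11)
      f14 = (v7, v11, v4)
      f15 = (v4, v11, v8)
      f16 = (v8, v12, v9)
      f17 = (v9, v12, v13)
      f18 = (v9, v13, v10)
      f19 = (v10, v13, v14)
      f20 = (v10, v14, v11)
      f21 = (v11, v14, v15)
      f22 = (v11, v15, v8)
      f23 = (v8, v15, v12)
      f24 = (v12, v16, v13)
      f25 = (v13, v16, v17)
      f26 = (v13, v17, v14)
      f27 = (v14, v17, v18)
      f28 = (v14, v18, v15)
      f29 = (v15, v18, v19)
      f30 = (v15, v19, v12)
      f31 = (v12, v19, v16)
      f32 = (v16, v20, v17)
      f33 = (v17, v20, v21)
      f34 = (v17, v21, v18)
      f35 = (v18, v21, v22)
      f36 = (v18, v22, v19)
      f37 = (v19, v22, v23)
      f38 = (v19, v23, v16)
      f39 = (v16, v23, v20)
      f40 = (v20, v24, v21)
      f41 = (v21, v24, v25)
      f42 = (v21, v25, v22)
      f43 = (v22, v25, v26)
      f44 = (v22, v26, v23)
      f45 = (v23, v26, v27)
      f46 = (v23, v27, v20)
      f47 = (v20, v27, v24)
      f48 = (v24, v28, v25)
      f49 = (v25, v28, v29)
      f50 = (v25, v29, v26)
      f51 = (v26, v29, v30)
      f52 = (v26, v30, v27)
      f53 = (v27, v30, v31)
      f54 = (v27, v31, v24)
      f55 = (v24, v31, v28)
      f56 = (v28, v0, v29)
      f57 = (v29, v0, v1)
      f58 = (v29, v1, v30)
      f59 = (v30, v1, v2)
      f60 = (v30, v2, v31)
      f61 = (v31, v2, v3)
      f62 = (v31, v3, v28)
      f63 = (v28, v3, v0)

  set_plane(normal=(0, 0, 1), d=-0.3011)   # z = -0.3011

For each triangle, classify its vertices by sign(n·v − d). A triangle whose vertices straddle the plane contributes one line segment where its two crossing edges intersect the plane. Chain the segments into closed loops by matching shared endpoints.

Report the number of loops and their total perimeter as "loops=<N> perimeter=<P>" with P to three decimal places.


loops=2 perimeter=19.348

Straddling triangles (32 of 64):
  (v2,v6,v3) [++-] → (1.10586, 0.350722, -0.3011)–(1.2511, 0, -0.3011)  len=0.3796
  (v3,v6,v7) [-+-] → (1.10586, 0.350722, -0.3011)–(0.884673, 0.884673, -0.3011)  len=0.5780
  (v3,v7,v0) [--+] → (1.68771, 0.533951, -0.3011)–(1.9089, 0, -0.3011)  len=0.5780
  (v0,v7,v4) [+-+] → (1.68771, 0.533951, -0.3011)–(1.34978, 1.34978, -0.3011)  len=0.8830
  (v6,v10,v7) [++-] → (0.533951, 1.02991, -0.3011)–(0.884673, 0.884673, -0.3011)  len=0.3796
  (v7,v10,v11) [-+-] → (0.533951, 1.02991, -0.3011)–(0, 1.2511, -0.3011)  len=0.5780
  (v7,v11,v4) [--+] → (0.815829, 1.57097, -0.3011)–(1.34978, 1.34978, -0.3011)  len=0.5780
  (v4,v11,v8) [+-+] → (0.815829, 1.57097, -0.3011)–(0, 1.9089, -0.3011)  len=0.8830
  (v10,v14,v11) [++-] → (-0.350722, 1.10586, -0.3011)–(0, 1.2511, -0.3011)  len=0.3796
  (v11,v14,v15) [-+-] → (-0.350722, 1.10586, -0.3011)–(-0.884673, 0.884673, -0.3011)  len=0.5780
  (v11,v15,v8) [--+] → (-0.533951, 1.68771, -0.3011)–(0, 1.9089, -0.3011)  len=0.5780
  (v8,v15,v12) [+-+] → (-0.533951, 1.68771, -0.3011)–(-1.34978, 1.34978, -0.3011)  len=0.8830
  (v14,v18,v15) [++-] → (-1.02991, 0.533951, -0.3011)–(-0.884673, 0.884673, -0.3011)  len=0.3796
  (v15,v18,v19) [-+-] → (-1.02991, 0.533951, -0.3011)–(-1.2511, 0, -0.3011)  len=0.5780
  (v15,v19,v12) [--+] → (-1.57097, 0.815829, -0.3011)–(-1.34978, 1.34978, -0.3011)  len=0.5780
  (v12,v19,v16) [+-+] → (-1.57097, 0.815829, -0.3011)–(-1.9089, 0, -0.3011)  len=0.8830
  (v18,v22,v19) [++-] → (-1.10586, -0.350722, -0.3011)–(-1.2511, 0, -0.3011)  len=0.3796
  (v19,v22,v23) [-+-] → (-1.10586, -0.350722, -0.3011)–(-0.884673, -0.884673, -0.3011)  len=0.5780
  (v19,v23,v16) [--+] → (-1.68771, -0.533951, -0.3011)–(-1.9089, 0, -0.3011)  len=0.5780
  (v16,v23,v20) [+-+] → (-1.68771, -0.533951, -0.3011)–(-1.34978, -1.34978, -0.3011)  len=0.8830
  (v22,v26,v23) [++-] → (-0.533951, -1.02991, -0.3011)–(-0.884673, -0.884673, -0.3011)  len=0.3796
  (v23,v26,v27) [-+-] → (-0.533951, -1.02991, -0.3011)–(0, -1.2511, -0.3011)  len=0.5780
  (v23,v27,v20) [--+] → (-0.815829, -1.57097, -0.3011)–(-1.34978, -1.34978, -0.3011)  len=0.5780
  (v20,v27,v24) [+-+] → (-0.815829, -1.57097, -0.3011)–(0, -1.9089, -0.3011)  len=0.8830
  (v26,v30,v27) [++-] → (0.350722, -1.10586, -0.3011)–(0, -1.2511, -0.3011)  len=0.3796
  (v27,v30,v31) [-+-] → (0.350722, -1.10586, -0.3011)–(0.884673, -0.884673, -0.3011)  len=0.5780
  (v27,v31,v24) [--+] → (0.533951, -1.68771, -0.3011)–(0, -1.9089, -0.3011)  len=0.5780
  (v24,v31,v28) [+-+] → (0.533951, -1.68771, -0.3011)–(1.34978, -1.34978, -0.3011)  len=0.8830
  (v30,v2,v31) [++-] → (1.02991, -0.533951, -0.3011)–(0.884673, -0.884673, -0.3011)  len=0.3796
  (v31,v2,v3) [-+-] → (1.02991, -0.533951, -0.3011)–(1.2511, 0, -0.3011)  len=0.5780
  (v31,v3,v28) [--+] → (1.57097, -0.815829, -0.3011)–(1.34978, -1.34978, -0.3011)  len=0.5780
  (v28,v3,v0) [+-+] → (1.57097, -0.815829, -0.3011)–(1.9089, 0, -0.3011)  len=0.8830

Chained into 2 loop(s):
  loop 1: 16 segments, perimeter = 7.6605
  loop 2: 16 segments, perimeter = 11.6880
Total perimeter = 19.348


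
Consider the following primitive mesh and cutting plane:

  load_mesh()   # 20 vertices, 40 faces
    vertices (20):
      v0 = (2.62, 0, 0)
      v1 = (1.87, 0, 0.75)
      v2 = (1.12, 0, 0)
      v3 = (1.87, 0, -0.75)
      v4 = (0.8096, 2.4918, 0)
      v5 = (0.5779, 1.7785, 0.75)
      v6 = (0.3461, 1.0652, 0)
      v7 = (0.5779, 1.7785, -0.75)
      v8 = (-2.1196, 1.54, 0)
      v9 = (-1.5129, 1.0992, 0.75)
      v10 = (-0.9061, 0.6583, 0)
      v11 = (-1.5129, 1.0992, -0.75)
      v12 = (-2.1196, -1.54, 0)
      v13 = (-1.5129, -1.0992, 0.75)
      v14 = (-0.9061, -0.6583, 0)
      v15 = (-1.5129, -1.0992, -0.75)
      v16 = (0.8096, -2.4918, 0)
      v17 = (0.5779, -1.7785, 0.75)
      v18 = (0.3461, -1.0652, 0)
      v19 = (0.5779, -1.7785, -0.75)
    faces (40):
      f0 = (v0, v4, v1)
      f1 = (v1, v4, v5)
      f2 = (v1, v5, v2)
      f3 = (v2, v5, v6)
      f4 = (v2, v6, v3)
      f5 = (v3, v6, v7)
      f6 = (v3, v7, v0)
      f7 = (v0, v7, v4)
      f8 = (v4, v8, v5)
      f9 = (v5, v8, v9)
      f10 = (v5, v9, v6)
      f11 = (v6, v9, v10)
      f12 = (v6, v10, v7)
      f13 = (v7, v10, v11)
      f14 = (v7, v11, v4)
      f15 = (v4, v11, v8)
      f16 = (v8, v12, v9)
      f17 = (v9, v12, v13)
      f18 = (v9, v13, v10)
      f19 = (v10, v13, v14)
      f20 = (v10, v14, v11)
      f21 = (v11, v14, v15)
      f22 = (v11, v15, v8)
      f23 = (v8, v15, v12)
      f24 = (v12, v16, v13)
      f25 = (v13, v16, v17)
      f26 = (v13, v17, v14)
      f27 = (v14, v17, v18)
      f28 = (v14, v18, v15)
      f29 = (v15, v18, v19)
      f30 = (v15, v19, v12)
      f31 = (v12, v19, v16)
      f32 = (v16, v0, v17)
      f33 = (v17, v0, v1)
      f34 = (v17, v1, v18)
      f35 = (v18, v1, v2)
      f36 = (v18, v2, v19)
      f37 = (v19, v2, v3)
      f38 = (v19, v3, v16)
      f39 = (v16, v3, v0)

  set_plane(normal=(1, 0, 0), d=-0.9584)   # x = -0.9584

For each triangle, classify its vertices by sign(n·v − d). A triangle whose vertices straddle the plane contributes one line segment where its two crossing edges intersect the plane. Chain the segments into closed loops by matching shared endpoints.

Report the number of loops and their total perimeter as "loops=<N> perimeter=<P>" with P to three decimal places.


loops=1 perimeter=10.323

Straddling triangles (18 of 40):
  (v4,v8,v5) [+-+] → (-0.9584, 1.91731, 0)–(-0.9584, 1.64267, 0.322854)  len=0.4239
  (v5,v8,v9) [+--] → (-0.9584, 1.64267, 0.322854)–(-0.9584, 1.27936, 0.75)  len=0.5608
  (v5,v9,v6) [+-+] → (-0.9584, 1.27936, 0.75)–(-0.9584, 1.08906, 0.526291)  len=0.2937
  (v6,v9,v10) [+-+] → (-0.9584, 1.08906, 0.526291)–(-0.9584, 0.696301, 0.0646424)  len=0.6061
  (v7,v10,v11) [++-] → (-0.9584, 0.696301, -0.0646424)–(-0.9584, 1.27936, -0.75)  len=0.8998
  (v7,v11,v4) [+-+] → (-0.9584, 1.27936, -0.75)–(-0.9584, 1.43169, -0.570936)  len=0.2351
  (v4,v11,v8) [+--] → (-0.9584, 1.43169, -0.570936)–(-0.9584, 1.91731, 0)  len=0.7495
  (v9,v13,v10) [--+] → (-0.9584, 0.506821, 0.0646424)–(-0.9584, 0.696301, 0.0646424)  len=0.1895
  (v10,v13,v14) [+-+] → (-0.9584, 0.506821, 0.0646424)–(-0.9584, -0.696301, 0.0646424)  len=1.2031
  (v10,v14,v11) [++-] → (-0.9584, -0.506821, -0.0646424)–(-0.9584, 0.696301, -0.0646424)  len=1.2031
  (v11,v14,v15) [-+-] → (-0.9584, -0.506821, -0.0646424)–(-0.9584, -0.696301, -0.0646424)  len=0.1895
  (v12,v16,v13) [-+-] → (-0.9584, -1.91731, 0)–(-0.9584, -1.43169, 0.570936)  len=0.7495
  (v13,v16,v17) [-++] → (-0.9584, -1.43169, 0.570936)–(-0.9584, -1.27936, 0.75)  len=0.2351
  (v13,v17,v14) [-++] → (-0.9584, -1.27936, 0.75)–(-0.9584, -0.696301, 0.0646424)  len=0.8998
  (v14,v18,v15) [++-] → (-0.9584, -1.08906, -0.526291)–(-0.9584, -0.696301, -0.0646424)  len=0.6061
  (v15,v18,v19) [-++] → (-0.9584, -1.08906, -0.526291)–(-0.9584, -1.27936, -0.75)  len=0.2937
  (v15,v19,v12) [-+-] → (-0.9584, -1.27936, -0.75)–(-0.9584, -1.64267, -0.322854)  len=0.5608
  (v12,v19,v16) [-++] → (-0.9584, -1.64267, -0.322854)–(-0.9584, -1.91731, 0)  len=0.4239

Chained into 1 loop(s):
  loop 1: 18 segments, perimeter = 10.3230
Total perimeter = 10.323


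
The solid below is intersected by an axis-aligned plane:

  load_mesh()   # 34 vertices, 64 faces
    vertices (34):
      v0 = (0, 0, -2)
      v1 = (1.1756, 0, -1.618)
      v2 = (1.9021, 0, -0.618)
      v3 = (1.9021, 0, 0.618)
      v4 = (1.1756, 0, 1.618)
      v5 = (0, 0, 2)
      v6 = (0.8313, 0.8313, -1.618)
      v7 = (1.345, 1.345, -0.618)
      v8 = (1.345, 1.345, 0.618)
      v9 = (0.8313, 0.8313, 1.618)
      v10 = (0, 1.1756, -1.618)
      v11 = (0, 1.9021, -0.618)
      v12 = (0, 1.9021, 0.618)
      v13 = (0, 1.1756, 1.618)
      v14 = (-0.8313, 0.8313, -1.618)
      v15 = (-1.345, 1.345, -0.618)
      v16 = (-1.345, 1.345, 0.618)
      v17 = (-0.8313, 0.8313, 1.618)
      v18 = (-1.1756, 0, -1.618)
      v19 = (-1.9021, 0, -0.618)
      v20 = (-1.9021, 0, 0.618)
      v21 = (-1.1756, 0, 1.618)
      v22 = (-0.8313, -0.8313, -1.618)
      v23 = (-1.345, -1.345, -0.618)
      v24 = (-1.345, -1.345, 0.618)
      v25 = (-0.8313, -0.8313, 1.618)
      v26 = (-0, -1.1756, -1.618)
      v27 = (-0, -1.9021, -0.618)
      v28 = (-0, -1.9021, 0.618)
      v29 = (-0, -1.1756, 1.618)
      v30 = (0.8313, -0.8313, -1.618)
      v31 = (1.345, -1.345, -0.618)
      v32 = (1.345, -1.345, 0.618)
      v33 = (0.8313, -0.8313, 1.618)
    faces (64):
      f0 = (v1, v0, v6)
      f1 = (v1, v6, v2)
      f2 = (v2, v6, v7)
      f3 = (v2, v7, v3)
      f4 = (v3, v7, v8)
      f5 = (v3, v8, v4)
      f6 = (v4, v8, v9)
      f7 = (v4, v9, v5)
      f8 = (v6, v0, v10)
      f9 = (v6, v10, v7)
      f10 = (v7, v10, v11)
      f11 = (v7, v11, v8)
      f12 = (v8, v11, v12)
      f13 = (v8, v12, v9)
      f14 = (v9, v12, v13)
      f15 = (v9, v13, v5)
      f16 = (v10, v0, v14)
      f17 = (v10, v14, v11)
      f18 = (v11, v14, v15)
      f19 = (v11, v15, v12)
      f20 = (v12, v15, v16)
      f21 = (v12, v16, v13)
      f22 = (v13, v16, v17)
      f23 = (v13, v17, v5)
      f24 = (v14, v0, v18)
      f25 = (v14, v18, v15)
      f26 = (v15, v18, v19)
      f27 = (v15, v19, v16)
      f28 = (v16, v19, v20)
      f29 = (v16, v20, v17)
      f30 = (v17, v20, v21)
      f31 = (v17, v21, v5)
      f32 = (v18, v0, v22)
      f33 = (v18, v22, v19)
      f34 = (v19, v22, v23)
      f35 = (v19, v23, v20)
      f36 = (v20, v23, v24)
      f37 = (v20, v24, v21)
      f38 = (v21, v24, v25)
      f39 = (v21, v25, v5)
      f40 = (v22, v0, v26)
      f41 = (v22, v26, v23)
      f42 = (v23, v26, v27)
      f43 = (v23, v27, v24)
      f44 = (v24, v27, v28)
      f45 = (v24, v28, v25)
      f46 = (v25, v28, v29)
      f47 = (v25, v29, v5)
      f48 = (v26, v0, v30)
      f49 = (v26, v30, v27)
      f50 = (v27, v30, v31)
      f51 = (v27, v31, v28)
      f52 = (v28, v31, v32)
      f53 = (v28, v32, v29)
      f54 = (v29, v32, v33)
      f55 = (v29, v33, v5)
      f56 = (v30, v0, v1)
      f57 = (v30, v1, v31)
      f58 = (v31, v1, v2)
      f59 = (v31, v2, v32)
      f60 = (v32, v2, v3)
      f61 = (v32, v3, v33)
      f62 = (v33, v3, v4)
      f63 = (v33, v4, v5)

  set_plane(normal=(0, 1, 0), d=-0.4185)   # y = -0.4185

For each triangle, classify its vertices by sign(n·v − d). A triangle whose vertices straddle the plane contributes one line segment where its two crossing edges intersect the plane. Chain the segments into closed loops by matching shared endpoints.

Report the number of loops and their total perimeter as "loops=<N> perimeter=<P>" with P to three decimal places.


Straddling triangles (20 of 64):
  (v18,v0,v22) [++-] → (-0.4185, -0.4185, -1.80769)–(-1.00227, -0.4185, -1.618)  len=0.6138
  (v18,v22,v19) [+-+] → (-1.00227, -0.4185, -1.618)–(-1.36303, -0.4185, -1.12143)  len=0.6138
  (v19,v22,v23) [+--] → (-1.36303, -0.4185, -1.12143)–(-1.72876, -0.4185, -0.618)  len=0.6223
  (v19,v23,v20) [+-+] → (-1.72876, -0.4185, -0.618)–(-1.72876, -0.4185, 0.233416)  len=0.8514
  (v20,v23,v24) [+--] → (-1.72876, -0.4185, 0.233416)–(-1.72876, -0.4185, 0.618)  len=0.3846
  (v20,v24,v21) [+-+] → (-1.72876, -0.4185, 0.618)–(-1.22831, -0.4185, 1.30685)  len=0.8514
  (v21,v24,v25) [+--] → (-1.22831, -0.4185, 1.30685)–(-1.00227, -0.4185, 1.618)  len=0.3846
  (v21,v25,v5) [+-+] → (-1.00227, -0.4185, 1.618)–(-0.4185, -0.4185, 1.80769)  len=0.6138
  (v22,v0,v26) [-+-] → (-0.4185, -0.4185, -1.80769)–(0, -0.4185, -1.86401)  len=0.4223
  (v25,v29,v5) [--+] → (0, -0.4185, 1.86401)–(-0.4185, -0.4185, 1.80769)  len=0.4223
  (v26,v0,v30) [-+-] → (0, -0.4185, -1.86401)–(0.4185, -0.4185, -1.80769)  len=0.4223
  (v29,v33,v5) [--+] → (0.4185, -0.4185, 1.80769)–(0, -0.4185, 1.86401)  len=0.4223
  (v30,v0,v1) [-++] → (0.4185, -0.4185, -1.80769)–(1.00227, -0.4185, -1.618)  len=0.6138
  (v30,v1,v31) [-+-] → (1.00227, -0.4185, -1.618)–(1.22831, -0.4185, -1.30685)  len=0.3846
  (v31,v1,v2) [-++] → (1.22831, -0.4185, -1.30685)–(1.72876, -0.4185, -0.618)  len=0.8514
  (v31,v2,v32) [-+-] → (1.72876, -0.4185, -0.618)–(1.72876, -0.4185, -0.233416)  len=0.3846
  (v32,v2,v3) [-++] → (1.72876, -0.4185, -0.233416)–(1.72876, -0.4185, 0.618)  len=0.8514
  (v32,v3,v33) [-+-] → (1.72876, -0.4185, 0.618)–(1.36303, -0.4185, 1.12143)  len=0.6223
  (v33,v3,v4) [-++] → (1.36303, -0.4185, 1.12143)–(1.00227, -0.4185, 1.618)  len=0.6138
  (v33,v4,v5) [-++] → (1.00227, -0.4185, 1.618)–(0.4185, -0.4185, 1.80769)  len=0.6138

Chained into 1 loop(s):
  loop 1: 20 segments, perimeter = 11.5605
Total perimeter = 11.560

loops=1 perimeter=11.560


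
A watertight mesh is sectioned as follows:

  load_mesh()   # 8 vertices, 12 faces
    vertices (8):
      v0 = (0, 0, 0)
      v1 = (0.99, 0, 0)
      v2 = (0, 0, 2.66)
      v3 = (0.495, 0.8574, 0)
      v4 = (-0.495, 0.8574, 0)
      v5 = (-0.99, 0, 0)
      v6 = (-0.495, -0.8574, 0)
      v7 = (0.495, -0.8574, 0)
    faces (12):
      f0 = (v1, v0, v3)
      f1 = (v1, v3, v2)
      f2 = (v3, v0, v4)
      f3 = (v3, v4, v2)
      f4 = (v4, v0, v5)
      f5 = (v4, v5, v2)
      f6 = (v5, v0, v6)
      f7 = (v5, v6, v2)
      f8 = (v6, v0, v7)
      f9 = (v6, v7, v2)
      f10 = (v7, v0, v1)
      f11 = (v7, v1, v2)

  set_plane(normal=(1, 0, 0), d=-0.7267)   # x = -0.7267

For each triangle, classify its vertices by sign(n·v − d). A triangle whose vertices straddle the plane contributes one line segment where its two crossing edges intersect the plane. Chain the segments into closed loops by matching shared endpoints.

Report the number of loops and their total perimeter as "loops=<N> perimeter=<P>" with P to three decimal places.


Straddling triangles (4 of 12):
  (v4,v0,v5) [++-] → (-0.7267, 0, 0)–(-0.7267, 0.456068, 0)  len=0.4561
  (v4,v5,v2) [+-+] → (-0.7267, 0.456068, 0)–(-0.7267, 0, 0.707453)  len=0.8417
  (v5,v0,v6) [-++] → (-0.7267, 0, 0)–(-0.7267, -0.456068, 0)  len=0.4561
  (v5,v6,v2) [-++] → (-0.7267, -0.456068, 0)–(-0.7267, 0, 0.707453)  len=0.8417

Chained into 1 loop(s):
  loop 1: 4 segments, perimeter = 2.5956
Total perimeter = 2.596

loops=1 perimeter=2.596


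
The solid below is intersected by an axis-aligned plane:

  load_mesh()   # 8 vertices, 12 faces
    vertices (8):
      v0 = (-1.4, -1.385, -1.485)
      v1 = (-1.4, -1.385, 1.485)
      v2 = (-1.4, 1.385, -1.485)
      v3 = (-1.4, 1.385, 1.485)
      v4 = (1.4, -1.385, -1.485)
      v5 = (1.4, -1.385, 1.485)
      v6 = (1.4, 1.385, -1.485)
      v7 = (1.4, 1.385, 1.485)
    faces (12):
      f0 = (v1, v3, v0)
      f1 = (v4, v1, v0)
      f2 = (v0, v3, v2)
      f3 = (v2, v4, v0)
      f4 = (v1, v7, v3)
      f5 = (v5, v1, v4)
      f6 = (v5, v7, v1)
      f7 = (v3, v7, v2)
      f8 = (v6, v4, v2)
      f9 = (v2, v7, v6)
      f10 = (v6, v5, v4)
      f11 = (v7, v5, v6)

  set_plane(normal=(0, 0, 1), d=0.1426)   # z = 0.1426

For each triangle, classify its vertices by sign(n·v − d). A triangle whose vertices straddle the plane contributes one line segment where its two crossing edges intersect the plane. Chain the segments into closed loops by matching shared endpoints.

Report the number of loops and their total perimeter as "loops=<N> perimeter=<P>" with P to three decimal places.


loops=1 perimeter=11.140

Straddling triangles (8 of 12):
  (v1,v3,v0) [++-] → (-1.4, 0.132997, 0.1426)–(-1.4, -1.385, 0.1426)  len=1.5180
  (v4,v1,v0) [-+-] → (-0.134438, -1.385, 0.1426)–(-1.4, -1.385, 0.1426)  len=1.2656
  (v0,v3,v2) [-+-] → (-1.4, 0.132997, 0.1426)–(-1.4, 1.385, 0.1426)  len=1.2520
  (v5,v1,v4) [++-] → (-0.134438, -1.385, 0.1426)–(1.4, -1.385, 0.1426)  len=1.5344
  (v3,v7,v2) [++-] → (0.134438, 1.385, 0.1426)–(-1.4, 1.385, 0.1426)  len=1.5344
  (v2,v7,v6) [-+-] → (0.134438, 1.385, 0.1426)–(1.4, 1.385, 0.1426)  len=1.2656
  (v6,v5,v4) [-+-] → (1.4, -0.132997, 0.1426)–(1.4, -1.385, 0.1426)  len=1.2520
  (v7,v5,v6) [++-] → (1.4, -0.132997, 0.1426)–(1.4, 1.385, 0.1426)  len=1.5180

Chained into 1 loop(s):
  loop 1: 8 segments, perimeter = 11.1400
Total perimeter = 11.140


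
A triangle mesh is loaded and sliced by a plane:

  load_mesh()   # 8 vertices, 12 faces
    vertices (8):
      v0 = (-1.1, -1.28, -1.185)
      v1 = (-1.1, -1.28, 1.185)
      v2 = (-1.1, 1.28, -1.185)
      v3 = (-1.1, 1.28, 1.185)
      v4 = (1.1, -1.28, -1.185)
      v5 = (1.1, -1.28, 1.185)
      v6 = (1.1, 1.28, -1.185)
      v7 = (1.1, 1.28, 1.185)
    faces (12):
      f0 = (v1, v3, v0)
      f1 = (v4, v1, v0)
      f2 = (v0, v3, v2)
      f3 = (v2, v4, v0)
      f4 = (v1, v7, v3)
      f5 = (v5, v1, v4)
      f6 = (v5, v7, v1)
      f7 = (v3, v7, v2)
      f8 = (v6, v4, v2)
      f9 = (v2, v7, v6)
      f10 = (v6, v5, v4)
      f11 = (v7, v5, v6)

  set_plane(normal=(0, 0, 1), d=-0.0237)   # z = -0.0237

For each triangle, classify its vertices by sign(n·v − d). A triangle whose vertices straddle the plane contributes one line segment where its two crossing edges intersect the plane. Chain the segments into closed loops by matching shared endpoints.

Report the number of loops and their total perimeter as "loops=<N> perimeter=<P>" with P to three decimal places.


Straddling triangles (8 of 12):
  (v1,v3,v0) [++-] → (-1.1, -0.0256, -0.0237)–(-1.1, -1.28, -0.0237)  len=1.2544
  (v4,v1,v0) [-+-] → (0.022, -1.28, -0.0237)–(-1.1, -1.28, -0.0237)  len=1.1220
  (v0,v3,v2) [-+-] → (-1.1, -0.0256, -0.0237)–(-1.1, 1.28, -0.0237)  len=1.3056
  (v5,v1,v4) [++-] → (0.022, -1.28, -0.0237)–(1.1, -1.28, -0.0237)  len=1.0780
  (v3,v7,v2) [++-] → (-0.022, 1.28, -0.0237)–(-1.1, 1.28, -0.0237)  len=1.0780
  (v2,v7,v6) [-+-] → (-0.022, 1.28, -0.0237)–(1.1, 1.28, -0.0237)  len=1.1220
  (v6,v5,v4) [-+-] → (1.1, 0.0256, -0.0237)–(1.1, -1.28, -0.0237)  len=1.3056
  (v7,v5,v6) [++-] → (1.1, 0.0256, -0.0237)–(1.1, 1.28, -0.0237)  len=1.2544

Chained into 1 loop(s):
  loop 1: 8 segments, perimeter = 9.5200
Total perimeter = 9.520

loops=1 perimeter=9.520


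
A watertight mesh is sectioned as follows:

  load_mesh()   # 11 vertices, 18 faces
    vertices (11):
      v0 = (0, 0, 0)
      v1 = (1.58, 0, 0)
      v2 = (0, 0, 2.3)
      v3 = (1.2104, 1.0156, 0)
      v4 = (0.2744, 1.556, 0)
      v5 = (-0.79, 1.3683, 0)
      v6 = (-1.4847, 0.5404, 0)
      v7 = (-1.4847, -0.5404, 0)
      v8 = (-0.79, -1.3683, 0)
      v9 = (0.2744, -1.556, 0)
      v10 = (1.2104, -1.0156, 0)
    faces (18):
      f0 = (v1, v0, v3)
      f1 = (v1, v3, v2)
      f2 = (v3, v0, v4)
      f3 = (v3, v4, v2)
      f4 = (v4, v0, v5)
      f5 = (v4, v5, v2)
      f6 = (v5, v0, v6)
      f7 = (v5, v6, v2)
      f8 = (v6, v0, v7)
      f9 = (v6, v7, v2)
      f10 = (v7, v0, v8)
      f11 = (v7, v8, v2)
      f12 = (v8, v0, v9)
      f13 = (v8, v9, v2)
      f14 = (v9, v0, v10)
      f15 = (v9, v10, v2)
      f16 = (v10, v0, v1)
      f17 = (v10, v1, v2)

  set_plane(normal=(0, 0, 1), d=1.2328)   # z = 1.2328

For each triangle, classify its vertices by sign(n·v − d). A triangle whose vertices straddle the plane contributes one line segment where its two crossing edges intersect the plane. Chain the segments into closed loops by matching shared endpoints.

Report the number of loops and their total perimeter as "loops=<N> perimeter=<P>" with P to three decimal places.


Straddling triangles (9 of 18):
  (v1,v3,v2) [--+] → (0.561626, 0.471238, 1.2328)–(0.73312, 0, 1.2328)  len=0.5015
  (v3,v4,v2) [--+] → (0.127322, 0.721984, 1.2328)–(0.561626, 0.471238, 1.2328)  len=0.5015
  (v4,v5,v2) [--+] → (-0.36656, 0.634891, 1.2328)–(0.127322, 0.721984, 1.2328)  len=0.5015
  (v5,v6,v2) [--+] → (-0.688901, 0.250746, 1.2328)–(-0.36656, 0.634891, 1.2328)  len=0.5015
  (v6,v7,v2) [--+] → (-0.688901, -0.250746, 1.2328)–(-0.688901, 0.250746, 1.2328)  len=0.5015
  (v7,v8,v2) [--+] → (-0.36656, -0.634891, 1.2328)–(-0.688901, -0.250746, 1.2328)  len=0.5015
  (v8,v9,v2) [--+] → (0.127322, -0.721984, 1.2328)–(-0.36656, -0.634891, 1.2328)  len=0.5015
  (v9,v10,v2) [--+] → (0.561626, -0.471238, 1.2328)–(0.127322, -0.721984, 1.2328)  len=0.5015
  (v10,v1,v2) [--+] → (0.73312, 0, 1.2328)–(0.561626, -0.471238, 1.2328)  len=0.5015

Chained into 1 loop(s):
  loop 1: 9 segments, perimeter = 4.5134
Total perimeter = 4.513

loops=1 perimeter=4.513


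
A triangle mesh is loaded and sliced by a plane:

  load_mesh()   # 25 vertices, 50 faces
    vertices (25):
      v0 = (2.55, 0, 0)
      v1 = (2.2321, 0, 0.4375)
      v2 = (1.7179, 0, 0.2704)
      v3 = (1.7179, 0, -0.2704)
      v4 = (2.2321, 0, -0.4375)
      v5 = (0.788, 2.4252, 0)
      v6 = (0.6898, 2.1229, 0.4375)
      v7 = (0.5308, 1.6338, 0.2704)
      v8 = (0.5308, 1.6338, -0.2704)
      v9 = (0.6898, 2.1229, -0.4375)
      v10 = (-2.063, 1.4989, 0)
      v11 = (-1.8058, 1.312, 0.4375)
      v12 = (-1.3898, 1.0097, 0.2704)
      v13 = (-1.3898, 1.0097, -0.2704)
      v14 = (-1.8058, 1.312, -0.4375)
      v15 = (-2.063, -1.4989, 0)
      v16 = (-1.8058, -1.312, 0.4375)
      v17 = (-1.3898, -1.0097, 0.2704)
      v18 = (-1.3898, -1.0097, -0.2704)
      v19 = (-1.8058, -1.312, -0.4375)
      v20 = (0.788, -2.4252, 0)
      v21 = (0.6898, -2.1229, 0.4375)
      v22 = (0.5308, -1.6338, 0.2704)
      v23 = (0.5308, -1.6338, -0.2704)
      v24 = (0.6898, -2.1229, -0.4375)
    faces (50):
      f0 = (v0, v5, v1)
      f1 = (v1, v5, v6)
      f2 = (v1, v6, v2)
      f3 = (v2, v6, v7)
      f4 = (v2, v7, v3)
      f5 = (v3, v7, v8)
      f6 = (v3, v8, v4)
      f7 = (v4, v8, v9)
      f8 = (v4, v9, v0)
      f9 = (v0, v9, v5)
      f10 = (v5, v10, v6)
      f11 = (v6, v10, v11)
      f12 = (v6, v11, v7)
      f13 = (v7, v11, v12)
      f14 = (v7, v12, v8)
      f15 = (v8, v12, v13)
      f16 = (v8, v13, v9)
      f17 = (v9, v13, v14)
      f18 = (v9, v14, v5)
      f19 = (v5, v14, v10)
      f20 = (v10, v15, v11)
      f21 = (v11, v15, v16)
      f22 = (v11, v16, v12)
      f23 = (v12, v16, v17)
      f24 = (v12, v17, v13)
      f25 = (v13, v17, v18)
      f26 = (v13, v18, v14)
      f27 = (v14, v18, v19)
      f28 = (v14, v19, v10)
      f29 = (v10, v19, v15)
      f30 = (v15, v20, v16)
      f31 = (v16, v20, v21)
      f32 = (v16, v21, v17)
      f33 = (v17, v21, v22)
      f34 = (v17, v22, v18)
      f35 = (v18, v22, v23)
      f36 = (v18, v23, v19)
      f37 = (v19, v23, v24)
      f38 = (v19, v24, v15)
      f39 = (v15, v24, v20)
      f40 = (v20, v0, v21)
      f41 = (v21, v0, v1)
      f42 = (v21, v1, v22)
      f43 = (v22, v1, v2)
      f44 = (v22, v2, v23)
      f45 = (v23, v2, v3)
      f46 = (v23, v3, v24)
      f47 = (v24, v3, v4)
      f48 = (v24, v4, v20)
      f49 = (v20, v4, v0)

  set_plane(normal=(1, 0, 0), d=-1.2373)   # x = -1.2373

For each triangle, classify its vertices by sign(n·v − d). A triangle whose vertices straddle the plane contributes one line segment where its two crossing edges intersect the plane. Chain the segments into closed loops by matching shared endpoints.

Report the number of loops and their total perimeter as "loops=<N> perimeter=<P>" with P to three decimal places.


loops=2 perimeter=5.012

Straddling triangles (20 of 50):
  (v5,v10,v6) [+-+] → (-1.2373, 1.76717, 0)–(-1.2373, 1.68607, 0.131228)  len=0.1543
  (v6,v10,v11) [+--] → (-1.2373, 1.68607, 0.131228)–(-1.2373, 1.49672, 0.4375)  len=0.3601
  (v6,v11,v7) [+-+] → (-1.2373, 1.49672, 0.4375)–(-1.2373, 1.39029, 0.396844)  len=0.1139
  (v7,v11,v12) [+--] → (-1.2373, 1.39029, 0.396844)–(-1.2373, 1.05925, 0.2704)  len=0.3544
  (v7,v12,v8) [+-+] → (-1.2373, 1.05925, 0.2704)–(-1.2373, 1.05925, 0.227459)  len=0.0429
  (v8,v12,v13) [+--] → (-1.2373, 1.05925, 0.227459)–(-1.2373, 1.05925, -0.2704)  len=0.4979
  (v8,v13,v9) [+-+] → (-1.2373, 1.05925, -0.2704)–(-1.2373, 1.09133, -0.282654)  len=0.0343
  (v9,v13,v14) [+--] → (-1.2373, 1.09133, -0.282654)–(-1.2373, 1.49672, -0.4375)  len=0.4340
  (v9,v14,v5) [+-+] → (-1.2373, 1.49672, -0.4375)–(-1.2373, 1.55599, -0.34161)  len=0.1127
  (v5,v14,v10) [+--] → (-1.2373, 1.55599, -0.34161)–(-1.2373, 1.76717, 0)  len=0.4016
  (v15,v20,v16) [-+-] → (-1.2373, -1.76717, 0)–(-1.2373, -1.55599, 0.34161)  len=0.4016
  (v16,v20,v21) [-++] → (-1.2373, -1.55599, 0.34161)–(-1.2373, -1.49672, 0.4375)  len=0.1127
  (v16,v21,v17) [-+-] → (-1.2373, -1.49672, 0.4375)–(-1.2373, -1.09133, 0.282654)  len=0.4340
  (v17,v21,v22) [-++] → (-1.2373, -1.09133, 0.282654)–(-1.2373, -1.05925, 0.2704)  len=0.0343
  (v17,v22,v18) [-+-] → (-1.2373, -1.05925, 0.2704)–(-1.2373, -1.05925, -0.227459)  len=0.4979
  (v18,v22,v23) [-++] → (-1.2373, -1.05925, -0.227459)–(-1.2373, -1.05925, -0.2704)  len=0.0429
  (v18,v23,v19) [-+-] → (-1.2373, -1.05925, -0.2704)–(-1.2373, -1.39029, -0.396844)  len=0.3544
  (v19,v23,v24) [-++] → (-1.2373, -1.39029, -0.396844)–(-1.2373, -1.49672, -0.4375)  len=0.1139
  (v19,v24,v15) [-+-] → (-1.2373, -1.49672, -0.4375)–(-1.2373, -1.68607, -0.131228)  len=0.3601
  (v15,v24,v20) [-++] → (-1.2373, -1.68607, -0.131228)–(-1.2373, -1.76717, 0)  len=0.1543

Chained into 2 loop(s):
  loop 1: 10 segments, perimeter = 2.5061
  loop 2: 10 segments, perimeter = 2.5061
Total perimeter = 5.012


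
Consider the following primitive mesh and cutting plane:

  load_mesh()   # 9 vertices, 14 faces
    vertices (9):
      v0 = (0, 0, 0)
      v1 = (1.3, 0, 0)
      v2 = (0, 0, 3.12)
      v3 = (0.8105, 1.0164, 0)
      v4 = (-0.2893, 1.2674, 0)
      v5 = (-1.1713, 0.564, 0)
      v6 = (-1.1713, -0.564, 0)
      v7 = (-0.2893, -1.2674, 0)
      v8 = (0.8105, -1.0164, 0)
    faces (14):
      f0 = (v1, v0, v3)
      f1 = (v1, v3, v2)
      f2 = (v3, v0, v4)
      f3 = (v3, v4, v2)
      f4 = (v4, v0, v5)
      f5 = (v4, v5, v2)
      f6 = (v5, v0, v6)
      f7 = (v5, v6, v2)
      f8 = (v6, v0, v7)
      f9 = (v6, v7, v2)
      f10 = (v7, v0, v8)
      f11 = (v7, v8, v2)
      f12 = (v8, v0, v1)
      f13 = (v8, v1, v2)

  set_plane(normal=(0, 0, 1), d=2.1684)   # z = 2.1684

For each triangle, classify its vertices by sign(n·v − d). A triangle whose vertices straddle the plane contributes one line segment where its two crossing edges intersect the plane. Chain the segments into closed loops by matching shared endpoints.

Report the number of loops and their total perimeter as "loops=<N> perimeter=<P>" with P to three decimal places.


loops=1 perimeter=2.408

Straddling triangles (7 of 14):
  (v1,v3,v2) [--+] → (0.247202, 0.310002, 2.1684)–(0.3965, 0, 2.1684)  len=0.3441
  (v3,v4,v2) [--+] → (-0.0882365, 0.386557, 2.1684)–(0.247202, 0.310002, 2.1684)  len=0.3441
  (v4,v5,v2) [--+] → (-0.357246, 0.17202, 2.1684)–(-0.0882365, 0.386557, 2.1684)  len=0.3441
  (v5,v6,v2) [--+] → (-0.357246, -0.17202, 2.1684)–(-0.357246, 0.17202, 2.1684)  len=0.3440
  (v6,v7,v2) [--+] → (-0.0882365, -0.386557, 2.1684)–(-0.357246, -0.17202, 2.1684)  len=0.3441
  (v7,v8,v2) [--+] → (0.247202, -0.310002, 2.1684)–(-0.0882365, -0.386557, 2.1684)  len=0.3441
  (v8,v1,v2) [--+] → (0.3965, 0, 2.1684)–(0.247202, -0.310002, 2.1684)  len=0.3441

Chained into 1 loop(s):
  loop 1: 7 segments, perimeter = 2.4085
Total perimeter = 2.408


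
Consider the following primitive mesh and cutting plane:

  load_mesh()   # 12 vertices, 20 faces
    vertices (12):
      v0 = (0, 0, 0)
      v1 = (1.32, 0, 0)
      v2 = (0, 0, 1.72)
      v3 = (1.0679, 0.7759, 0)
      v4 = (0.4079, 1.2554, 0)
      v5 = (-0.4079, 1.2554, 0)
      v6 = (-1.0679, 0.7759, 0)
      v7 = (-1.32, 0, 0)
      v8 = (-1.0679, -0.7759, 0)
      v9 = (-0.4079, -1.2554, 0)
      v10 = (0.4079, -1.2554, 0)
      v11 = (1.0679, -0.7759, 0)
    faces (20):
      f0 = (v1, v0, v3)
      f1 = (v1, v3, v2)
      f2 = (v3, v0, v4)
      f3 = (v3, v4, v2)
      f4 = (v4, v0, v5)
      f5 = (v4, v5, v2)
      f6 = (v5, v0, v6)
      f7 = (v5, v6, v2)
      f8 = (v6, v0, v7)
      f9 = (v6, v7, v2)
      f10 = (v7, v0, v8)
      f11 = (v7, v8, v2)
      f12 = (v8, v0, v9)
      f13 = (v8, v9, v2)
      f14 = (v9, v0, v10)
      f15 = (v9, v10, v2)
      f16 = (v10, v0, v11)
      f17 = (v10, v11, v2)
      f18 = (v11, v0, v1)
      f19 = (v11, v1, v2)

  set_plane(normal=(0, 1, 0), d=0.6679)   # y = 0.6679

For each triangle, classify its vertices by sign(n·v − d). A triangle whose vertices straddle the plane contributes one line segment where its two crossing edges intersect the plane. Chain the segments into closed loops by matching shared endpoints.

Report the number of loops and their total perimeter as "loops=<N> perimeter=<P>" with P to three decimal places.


loops=1 perimeter=5.047

Straddling triangles (10 of 20):
  (v1,v0,v3) [--+] → (0.919256, 0.6679, 0)–(1.10299, 0.6679, 0)  len=0.1837
  (v1,v3,v2) [-+-] → (1.10299, 0.6679, 0)–(0.919256, 0.6679, 0.239412)  len=0.3018
  (v3,v0,v4) [+-+] → (0.919256, 0.6679, 0)–(0.217012, 0.6679, 0)  len=0.7022
  (v3,v4,v2) [++-] → (0.217012, 0.6679, 0.804923)–(0.919256, 0.6679, 0.239412)  len=0.9016
  (v4,v0,v5) [+-+] → (0.217012, 0.6679, 0)–(-0.217012, 0.6679, 0)  len=0.4340
  (v4,v5,v2) [++-] → (-0.217012, 0.6679, 0.804923)–(0.217012, 0.6679, 0.804923)  len=0.4340
  (v5,v0,v6) [+-+] → (-0.217012, 0.6679, 0)–(-0.919256, 0.6679, 0)  len=0.7022
  (v5,v6,v2) [++-] → (-0.919256, 0.6679, 0.239412)–(-0.217012, 0.6679, 0.804923)  len=0.9016
  (v6,v0,v7) [+--] → (-0.919256, 0.6679, 0)–(-1.10299, 0.6679, 0)  len=0.1837
  (v6,v7,v2) [+--] → (-1.10299, 0.6679, 0)–(-0.919256, 0.6679, 0.239412)  len=0.3018

Chained into 1 loop(s):
  loop 1: 10 segments, perimeter = 5.0469
Total perimeter = 5.047


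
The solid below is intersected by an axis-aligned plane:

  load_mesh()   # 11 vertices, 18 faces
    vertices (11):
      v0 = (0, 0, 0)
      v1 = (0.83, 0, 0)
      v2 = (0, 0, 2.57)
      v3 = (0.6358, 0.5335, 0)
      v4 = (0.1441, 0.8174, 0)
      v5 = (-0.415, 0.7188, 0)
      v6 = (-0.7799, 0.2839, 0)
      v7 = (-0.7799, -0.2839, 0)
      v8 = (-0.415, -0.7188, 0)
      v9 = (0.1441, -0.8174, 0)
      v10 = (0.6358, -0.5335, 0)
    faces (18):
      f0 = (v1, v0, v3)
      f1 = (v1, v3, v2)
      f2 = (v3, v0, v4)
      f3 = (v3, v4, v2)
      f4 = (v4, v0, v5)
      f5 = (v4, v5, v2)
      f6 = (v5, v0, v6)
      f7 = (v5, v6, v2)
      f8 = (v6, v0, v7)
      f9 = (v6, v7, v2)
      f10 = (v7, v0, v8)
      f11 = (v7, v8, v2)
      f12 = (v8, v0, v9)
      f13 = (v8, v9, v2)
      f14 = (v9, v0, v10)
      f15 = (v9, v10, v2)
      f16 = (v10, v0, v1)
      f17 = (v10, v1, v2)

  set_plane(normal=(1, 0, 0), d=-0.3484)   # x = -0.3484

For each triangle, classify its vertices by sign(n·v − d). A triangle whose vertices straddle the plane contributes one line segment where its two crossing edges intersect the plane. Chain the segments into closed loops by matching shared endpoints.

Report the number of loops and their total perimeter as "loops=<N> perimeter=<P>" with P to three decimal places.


Straddling triangles (10 of 18):
  (v4,v0,v5) [++-] → (-0.3484, 0.603446, 0)–(-0.3484, 0.730545, 0)  len=0.1271
  (v4,v5,v2) [+-+] → (-0.3484, 0.730545, 0)–(-0.3484, 0.603446, 0.412439)  len=0.4316
  (v5,v0,v6) [-+-] → (-0.3484, 0.603446, 0)–(-0.3484, 0.126825, 0)  len=0.4766
  (v5,v6,v2) [--+] → (-0.3484, 0.126825, 1.42192)–(-0.3484, 0.603446, 0.412439)  len=1.1163
  (v6,v0,v7) [-+-] → (-0.3484, 0.126825, 0)–(-0.3484, -0.126825, 0)  len=0.2536
  (v6,v7,v2) [--+] → (-0.3484, -0.126825, 1.42192)–(-0.3484, 0.126825, 1.42192)  len=0.2536
  (v7,v0,v8) [-+-] → (-0.3484, -0.126825, 0)–(-0.3484, -0.603446, 0)  len=0.4766
  (v7,v8,v2) [--+] → (-0.3484, -0.603446, 0.412439)–(-0.3484, -0.126825, 1.42192)  len=1.1163
  (v8,v0,v9) [-++] → (-0.3484, -0.603446, 0)–(-0.3484, -0.730545, 0)  len=0.1271
  (v8,v9,v2) [-++] → (-0.3484, -0.730545, 0)–(-0.3484, -0.603446, 0.412439)  len=0.4316

Chained into 1 loop(s):
  loop 1: 10 segments, perimeter = 4.8106
Total perimeter = 4.811

loops=1 perimeter=4.811
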